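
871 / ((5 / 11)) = 9581 / 5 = 1916.20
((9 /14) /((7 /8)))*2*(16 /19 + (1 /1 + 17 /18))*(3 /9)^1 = 3812 /2793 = 1.36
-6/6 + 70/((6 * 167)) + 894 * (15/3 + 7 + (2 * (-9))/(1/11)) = -166284.93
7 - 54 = -47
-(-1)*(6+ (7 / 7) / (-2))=11 / 2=5.50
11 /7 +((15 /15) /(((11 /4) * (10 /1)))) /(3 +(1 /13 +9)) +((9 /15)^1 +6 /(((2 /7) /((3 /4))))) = 4333771 /241780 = 17.92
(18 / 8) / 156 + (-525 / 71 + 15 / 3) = -35147 / 14768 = -2.38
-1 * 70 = -70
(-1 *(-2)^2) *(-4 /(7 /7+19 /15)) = 120 /17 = 7.06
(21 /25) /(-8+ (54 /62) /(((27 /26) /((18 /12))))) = -651 /5225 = -0.12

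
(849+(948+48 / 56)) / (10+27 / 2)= 25170 / 329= 76.50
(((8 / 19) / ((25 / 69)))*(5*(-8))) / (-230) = 96 / 475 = 0.20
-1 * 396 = -396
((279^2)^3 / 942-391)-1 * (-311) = 157218614552987 / 314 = 500696224691.04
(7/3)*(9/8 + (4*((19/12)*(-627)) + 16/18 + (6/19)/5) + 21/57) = -190014391/20520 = -9259.96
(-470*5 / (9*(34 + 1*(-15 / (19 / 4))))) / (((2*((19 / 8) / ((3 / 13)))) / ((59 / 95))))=-55460 / 217113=-0.26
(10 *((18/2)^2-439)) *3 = -10740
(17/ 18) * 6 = 17/ 3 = 5.67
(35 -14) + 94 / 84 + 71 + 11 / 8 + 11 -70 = 5963 / 168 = 35.49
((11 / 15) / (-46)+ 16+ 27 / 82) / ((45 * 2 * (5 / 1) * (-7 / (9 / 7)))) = -115376 / 17327625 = -0.01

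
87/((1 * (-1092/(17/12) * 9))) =-0.01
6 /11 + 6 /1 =72 /11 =6.55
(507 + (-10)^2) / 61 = 607 / 61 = 9.95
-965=-965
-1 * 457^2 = -208849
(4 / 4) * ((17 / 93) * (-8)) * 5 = -680 / 93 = -7.31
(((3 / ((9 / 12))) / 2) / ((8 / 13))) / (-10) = -13 / 40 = -0.32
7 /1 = 7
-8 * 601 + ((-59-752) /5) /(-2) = -47269 /10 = -4726.90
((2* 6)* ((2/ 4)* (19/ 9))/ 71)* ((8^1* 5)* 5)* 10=76000/ 213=356.81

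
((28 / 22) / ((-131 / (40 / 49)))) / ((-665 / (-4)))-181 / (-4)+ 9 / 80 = 4868556039 / 107325680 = 45.36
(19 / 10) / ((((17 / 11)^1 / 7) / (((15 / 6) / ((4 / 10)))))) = 7315 / 136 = 53.79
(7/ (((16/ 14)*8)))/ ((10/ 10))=49/ 64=0.77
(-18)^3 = -5832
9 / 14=0.64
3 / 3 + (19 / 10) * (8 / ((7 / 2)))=5.34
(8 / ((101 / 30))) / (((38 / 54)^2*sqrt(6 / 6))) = 174960 / 36461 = 4.80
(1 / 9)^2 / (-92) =-1 / 7452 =-0.00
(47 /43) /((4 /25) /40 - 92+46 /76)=-111625 /9333279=-0.01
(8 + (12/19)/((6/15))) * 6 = 1092/19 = 57.47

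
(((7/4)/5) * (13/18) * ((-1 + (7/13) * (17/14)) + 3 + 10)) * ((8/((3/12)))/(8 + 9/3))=9.31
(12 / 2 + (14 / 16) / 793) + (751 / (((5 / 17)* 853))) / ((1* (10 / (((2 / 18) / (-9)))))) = 65720493151 / 10958149800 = 6.00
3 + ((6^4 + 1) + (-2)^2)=1304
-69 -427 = -496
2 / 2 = 1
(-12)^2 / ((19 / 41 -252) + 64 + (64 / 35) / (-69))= -14258160 / 18571559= -0.77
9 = 9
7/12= 0.58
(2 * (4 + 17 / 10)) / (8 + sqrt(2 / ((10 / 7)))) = 456 / 313 - 57 * sqrt(35) / 1565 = 1.24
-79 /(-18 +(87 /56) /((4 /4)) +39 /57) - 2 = 50514 /16771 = 3.01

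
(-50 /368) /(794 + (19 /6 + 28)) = -75 /455492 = -0.00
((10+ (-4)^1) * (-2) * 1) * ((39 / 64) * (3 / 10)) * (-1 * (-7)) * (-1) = 2457 / 160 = 15.36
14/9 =1.56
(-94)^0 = 1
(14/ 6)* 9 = 21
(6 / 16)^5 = 243 / 32768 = 0.01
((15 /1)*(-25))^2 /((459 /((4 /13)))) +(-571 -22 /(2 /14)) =-418175 /663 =-630.73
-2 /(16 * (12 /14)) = -7 /48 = -0.15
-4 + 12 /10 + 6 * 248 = 7426 /5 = 1485.20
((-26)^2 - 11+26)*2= 1382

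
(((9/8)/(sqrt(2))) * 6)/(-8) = -27 * sqrt(2)/64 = -0.60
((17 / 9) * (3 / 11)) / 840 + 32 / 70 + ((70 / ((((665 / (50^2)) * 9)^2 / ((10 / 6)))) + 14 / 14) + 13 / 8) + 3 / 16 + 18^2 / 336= 13288234961 / 540373680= 24.59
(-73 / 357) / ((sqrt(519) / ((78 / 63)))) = -1898 * sqrt(519) / 3890943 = -0.01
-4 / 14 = -2 / 7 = -0.29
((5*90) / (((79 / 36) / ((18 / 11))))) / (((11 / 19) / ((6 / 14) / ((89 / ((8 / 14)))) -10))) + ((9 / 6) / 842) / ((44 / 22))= -813541484725203 / 140401139032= -5794.41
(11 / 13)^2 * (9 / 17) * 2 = 0.76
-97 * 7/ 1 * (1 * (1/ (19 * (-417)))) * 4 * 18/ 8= 2037/ 2641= 0.77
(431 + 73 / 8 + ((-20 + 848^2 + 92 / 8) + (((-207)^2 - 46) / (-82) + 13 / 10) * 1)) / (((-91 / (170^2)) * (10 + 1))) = -1703921598165 / 82082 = -20758772.91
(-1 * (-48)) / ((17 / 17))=48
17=17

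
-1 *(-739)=739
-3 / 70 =-0.04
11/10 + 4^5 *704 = 7208971/10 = 720897.10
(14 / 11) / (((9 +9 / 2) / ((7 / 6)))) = 98 / 891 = 0.11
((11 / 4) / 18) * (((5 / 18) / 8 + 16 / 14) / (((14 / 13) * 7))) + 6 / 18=0.36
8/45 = 0.18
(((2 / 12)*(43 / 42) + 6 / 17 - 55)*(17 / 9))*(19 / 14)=-4434163 / 31752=-139.65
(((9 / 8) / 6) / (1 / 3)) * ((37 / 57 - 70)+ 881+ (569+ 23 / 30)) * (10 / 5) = 2362221 / 1520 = 1554.09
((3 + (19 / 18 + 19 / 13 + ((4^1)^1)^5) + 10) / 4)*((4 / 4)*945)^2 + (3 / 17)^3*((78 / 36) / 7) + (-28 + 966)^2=232958532.22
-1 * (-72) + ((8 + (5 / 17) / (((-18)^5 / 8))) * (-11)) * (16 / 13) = -473808956 / 13049829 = -36.31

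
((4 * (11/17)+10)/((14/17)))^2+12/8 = 23045/98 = 235.15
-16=-16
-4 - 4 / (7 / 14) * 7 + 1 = -59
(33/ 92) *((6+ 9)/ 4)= 495/ 368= 1.35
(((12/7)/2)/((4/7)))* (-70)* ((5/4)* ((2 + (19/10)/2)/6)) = -2065/32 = -64.53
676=676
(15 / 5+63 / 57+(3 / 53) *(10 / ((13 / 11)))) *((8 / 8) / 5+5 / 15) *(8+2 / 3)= 106688 / 5035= 21.19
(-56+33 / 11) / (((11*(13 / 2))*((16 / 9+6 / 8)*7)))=-0.04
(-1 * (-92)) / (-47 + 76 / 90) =-4140 / 2077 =-1.99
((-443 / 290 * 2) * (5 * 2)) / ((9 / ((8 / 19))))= -7088 / 4959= -1.43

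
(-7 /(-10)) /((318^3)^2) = 7 /10341004328346240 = 0.00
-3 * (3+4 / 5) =-57 / 5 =-11.40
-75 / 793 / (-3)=25 / 793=0.03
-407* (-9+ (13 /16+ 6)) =14245 /16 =890.31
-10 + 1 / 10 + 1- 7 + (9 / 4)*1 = -273 / 20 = -13.65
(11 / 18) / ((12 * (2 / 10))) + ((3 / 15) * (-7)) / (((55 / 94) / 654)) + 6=-92580187 / 59400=-1558.59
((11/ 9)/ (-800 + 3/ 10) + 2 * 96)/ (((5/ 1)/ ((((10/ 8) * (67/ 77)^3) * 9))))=188916157849/ 663798982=284.60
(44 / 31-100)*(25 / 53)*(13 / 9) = -993200 / 14787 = -67.17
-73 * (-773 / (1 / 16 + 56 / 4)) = 902864 / 225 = 4012.73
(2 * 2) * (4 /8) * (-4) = -8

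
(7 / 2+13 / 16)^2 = 4761 / 256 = 18.60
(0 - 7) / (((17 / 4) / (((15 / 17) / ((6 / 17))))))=-70 / 17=-4.12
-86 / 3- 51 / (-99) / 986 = -18289 / 638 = -28.67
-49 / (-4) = 49 / 4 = 12.25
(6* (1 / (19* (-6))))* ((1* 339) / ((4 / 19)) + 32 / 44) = -70883 / 836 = -84.79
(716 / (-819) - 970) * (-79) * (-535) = -41033999.62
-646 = -646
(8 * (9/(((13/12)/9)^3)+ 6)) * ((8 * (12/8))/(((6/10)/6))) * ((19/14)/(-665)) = -10121.93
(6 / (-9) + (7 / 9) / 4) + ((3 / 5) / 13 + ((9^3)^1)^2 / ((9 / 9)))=1243570943 / 2340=531440.57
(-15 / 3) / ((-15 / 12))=4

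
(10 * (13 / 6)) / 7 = 65 / 21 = 3.10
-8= -8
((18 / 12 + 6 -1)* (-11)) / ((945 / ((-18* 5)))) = 6.81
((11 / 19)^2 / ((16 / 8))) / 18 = 121 / 12996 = 0.01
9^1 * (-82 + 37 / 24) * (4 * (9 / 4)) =-52137 / 8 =-6517.12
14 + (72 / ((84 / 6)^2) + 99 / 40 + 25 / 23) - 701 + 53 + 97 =-533.07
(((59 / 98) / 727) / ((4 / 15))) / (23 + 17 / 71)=4189 / 31348240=0.00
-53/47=-1.13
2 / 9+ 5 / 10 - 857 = -15413 / 18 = -856.28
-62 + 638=576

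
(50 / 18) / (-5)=-5 / 9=-0.56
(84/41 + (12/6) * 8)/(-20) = -37/41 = -0.90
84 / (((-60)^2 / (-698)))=-2443 / 150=-16.29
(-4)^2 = 16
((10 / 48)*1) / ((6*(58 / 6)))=5 / 1392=0.00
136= 136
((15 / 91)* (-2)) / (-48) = 5 / 728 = 0.01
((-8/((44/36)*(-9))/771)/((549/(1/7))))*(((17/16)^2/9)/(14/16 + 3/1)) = 289/36373211028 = 0.00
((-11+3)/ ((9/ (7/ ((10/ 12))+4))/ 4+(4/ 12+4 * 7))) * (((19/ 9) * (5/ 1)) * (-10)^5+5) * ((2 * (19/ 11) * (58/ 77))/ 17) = 8308159045376/ 183284871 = 45329.21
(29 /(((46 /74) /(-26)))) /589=-27898 /13547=-2.06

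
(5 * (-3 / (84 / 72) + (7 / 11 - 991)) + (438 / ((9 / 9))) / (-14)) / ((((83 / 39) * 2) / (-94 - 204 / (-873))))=9746865193 / 88561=110058.21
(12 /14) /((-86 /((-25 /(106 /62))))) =2325 /15953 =0.15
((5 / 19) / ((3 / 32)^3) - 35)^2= 80869.83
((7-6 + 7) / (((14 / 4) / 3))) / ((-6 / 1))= -1.14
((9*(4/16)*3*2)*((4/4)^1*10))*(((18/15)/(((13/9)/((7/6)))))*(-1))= -1701/13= -130.85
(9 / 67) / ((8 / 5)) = 45 / 536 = 0.08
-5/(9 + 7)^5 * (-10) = 25/524288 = 0.00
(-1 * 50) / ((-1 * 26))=25 / 13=1.92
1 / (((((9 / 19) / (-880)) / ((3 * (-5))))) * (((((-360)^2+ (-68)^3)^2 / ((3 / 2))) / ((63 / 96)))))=5775 / 7192182784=0.00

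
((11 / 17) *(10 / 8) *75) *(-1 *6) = -12375 / 34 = -363.97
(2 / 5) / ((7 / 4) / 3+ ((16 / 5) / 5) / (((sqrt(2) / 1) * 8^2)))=42000 / 61241 - 360 * sqrt(2) / 61241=0.68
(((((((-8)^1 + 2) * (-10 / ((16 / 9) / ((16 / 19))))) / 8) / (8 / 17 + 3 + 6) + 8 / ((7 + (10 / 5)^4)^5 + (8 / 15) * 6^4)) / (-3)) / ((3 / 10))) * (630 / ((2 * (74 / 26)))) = -24006193953625 / 520402029899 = -46.13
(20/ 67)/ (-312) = -5/ 5226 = -0.00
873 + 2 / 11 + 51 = 10166 / 11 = 924.18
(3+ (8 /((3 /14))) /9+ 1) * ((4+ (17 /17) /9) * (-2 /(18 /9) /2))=-4070 /243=-16.75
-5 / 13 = -0.38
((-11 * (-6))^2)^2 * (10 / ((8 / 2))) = 47436840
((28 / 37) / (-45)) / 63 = -4 / 14985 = -0.00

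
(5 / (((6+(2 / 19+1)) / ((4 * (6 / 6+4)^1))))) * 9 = 380 / 3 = 126.67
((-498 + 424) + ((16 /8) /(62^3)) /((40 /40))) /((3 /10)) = -44090675 /178746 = -246.67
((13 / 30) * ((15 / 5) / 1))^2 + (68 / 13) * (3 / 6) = 5597 / 1300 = 4.31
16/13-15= -13.77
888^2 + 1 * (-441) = 788103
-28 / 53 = -0.53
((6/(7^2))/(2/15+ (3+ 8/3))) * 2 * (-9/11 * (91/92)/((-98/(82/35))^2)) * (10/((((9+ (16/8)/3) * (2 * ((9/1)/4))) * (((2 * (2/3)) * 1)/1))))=-0.00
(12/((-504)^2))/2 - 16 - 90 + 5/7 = -4457375/42336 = -105.29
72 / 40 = 9 / 5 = 1.80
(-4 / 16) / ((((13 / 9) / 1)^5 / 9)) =-0.36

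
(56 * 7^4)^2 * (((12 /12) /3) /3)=18078415936 /9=2008712881.78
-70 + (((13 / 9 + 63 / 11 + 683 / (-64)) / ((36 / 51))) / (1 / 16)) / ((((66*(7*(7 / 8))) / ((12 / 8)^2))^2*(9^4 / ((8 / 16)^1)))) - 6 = -152976626576945 / 2012850344736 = -76.00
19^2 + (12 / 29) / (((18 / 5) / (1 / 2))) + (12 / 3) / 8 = 62911 / 174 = 361.56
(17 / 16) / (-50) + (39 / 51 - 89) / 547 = -1358083 / 7439200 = -0.18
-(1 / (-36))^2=-1 / 1296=-0.00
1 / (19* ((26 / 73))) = 73 / 494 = 0.15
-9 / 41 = -0.22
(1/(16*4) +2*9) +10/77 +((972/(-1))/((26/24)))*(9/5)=-1596.87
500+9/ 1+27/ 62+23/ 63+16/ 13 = 25949149/ 50778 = 511.03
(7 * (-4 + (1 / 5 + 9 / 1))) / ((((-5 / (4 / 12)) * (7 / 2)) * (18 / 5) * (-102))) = 0.00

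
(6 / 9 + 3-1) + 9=35 / 3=11.67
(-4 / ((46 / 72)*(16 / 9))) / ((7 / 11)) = -891 / 161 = -5.53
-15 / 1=-15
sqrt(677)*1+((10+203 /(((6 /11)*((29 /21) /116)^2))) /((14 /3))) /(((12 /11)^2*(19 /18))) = sqrt(677)+476622267 /1064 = 447979.28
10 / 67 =0.15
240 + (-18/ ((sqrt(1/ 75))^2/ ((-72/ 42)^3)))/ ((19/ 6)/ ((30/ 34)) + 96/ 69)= 5677532880/ 3535987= 1605.64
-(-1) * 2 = 2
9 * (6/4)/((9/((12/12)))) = 3/2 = 1.50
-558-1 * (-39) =-519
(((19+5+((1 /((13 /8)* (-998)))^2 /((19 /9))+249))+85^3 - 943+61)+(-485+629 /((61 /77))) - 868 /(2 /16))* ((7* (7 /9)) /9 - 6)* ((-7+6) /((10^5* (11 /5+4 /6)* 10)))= 170193357428960063 /149011523487450000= 1.14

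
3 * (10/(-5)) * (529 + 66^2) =-29310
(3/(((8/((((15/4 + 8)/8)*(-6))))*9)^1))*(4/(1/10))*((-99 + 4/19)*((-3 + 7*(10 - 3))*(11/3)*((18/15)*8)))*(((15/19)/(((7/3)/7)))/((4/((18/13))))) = 9039359835/4693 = 1926136.76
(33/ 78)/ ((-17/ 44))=-242/ 221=-1.10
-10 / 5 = -2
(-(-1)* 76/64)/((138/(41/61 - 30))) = -0.25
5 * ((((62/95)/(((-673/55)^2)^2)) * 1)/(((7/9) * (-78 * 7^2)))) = -851008125/17380062353032561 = -0.00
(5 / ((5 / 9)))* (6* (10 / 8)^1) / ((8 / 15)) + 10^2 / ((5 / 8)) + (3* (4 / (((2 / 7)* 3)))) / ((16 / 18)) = 302.31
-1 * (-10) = 10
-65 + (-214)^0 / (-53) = -3446 / 53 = -65.02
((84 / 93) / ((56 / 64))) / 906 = 16 / 14043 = 0.00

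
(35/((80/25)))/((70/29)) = 4.53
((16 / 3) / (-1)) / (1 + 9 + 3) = -16 / 39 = -0.41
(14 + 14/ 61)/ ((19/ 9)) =7812/ 1159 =6.74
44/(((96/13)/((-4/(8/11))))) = -1573/48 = -32.77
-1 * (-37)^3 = 50653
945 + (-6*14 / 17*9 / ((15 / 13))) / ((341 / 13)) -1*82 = 24971467 / 28985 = 861.53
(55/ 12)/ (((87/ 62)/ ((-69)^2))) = 901945/ 58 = 15550.78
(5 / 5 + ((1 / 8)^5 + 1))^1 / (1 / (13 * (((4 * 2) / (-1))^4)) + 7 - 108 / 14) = -5963867 / 2129864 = -2.80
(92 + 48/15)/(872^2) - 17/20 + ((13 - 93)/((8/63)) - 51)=-681.85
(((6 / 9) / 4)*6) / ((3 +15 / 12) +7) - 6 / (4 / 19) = -2557 / 90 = -28.41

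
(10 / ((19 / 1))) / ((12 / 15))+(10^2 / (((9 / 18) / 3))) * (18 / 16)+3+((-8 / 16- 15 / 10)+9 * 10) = 29133 / 38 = 766.66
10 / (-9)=-10 / 9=-1.11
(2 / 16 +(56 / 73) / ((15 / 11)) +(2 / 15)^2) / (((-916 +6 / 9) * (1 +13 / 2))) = -92681 / 902061000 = -0.00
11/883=0.01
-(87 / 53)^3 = -4.42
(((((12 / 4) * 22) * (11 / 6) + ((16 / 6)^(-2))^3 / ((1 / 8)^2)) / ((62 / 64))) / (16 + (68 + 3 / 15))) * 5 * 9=66.85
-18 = -18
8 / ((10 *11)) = 0.07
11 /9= 1.22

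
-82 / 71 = -1.15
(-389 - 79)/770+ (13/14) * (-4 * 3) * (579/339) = -854412/43505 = -19.64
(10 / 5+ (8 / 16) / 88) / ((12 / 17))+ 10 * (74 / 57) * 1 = 634979 / 40128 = 15.82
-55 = -55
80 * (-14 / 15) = -224 / 3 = -74.67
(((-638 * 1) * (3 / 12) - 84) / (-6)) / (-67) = -487 / 804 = -0.61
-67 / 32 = -2.09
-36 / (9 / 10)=-40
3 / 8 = 0.38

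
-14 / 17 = -0.82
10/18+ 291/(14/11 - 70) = -103/28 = -3.68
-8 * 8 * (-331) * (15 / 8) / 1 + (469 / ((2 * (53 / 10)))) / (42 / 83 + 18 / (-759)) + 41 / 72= 64111826411 / 1610352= 39812.31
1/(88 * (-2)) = -0.01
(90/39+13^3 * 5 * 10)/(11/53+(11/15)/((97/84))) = 36708796400/281567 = 130373.22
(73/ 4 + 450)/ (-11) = -1873/ 44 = -42.57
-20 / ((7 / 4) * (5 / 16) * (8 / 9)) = -288 / 7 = -41.14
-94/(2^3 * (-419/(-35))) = -1645/1676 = -0.98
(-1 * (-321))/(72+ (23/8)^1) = 2568/599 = 4.29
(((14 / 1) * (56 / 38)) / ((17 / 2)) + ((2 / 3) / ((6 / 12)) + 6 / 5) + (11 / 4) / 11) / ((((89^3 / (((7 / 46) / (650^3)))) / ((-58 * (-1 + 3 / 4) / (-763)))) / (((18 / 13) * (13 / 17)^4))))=-0.00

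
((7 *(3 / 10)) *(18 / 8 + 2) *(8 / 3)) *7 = 833 / 5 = 166.60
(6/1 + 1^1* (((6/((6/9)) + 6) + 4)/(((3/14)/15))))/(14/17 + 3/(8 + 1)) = 68136/59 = 1154.85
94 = 94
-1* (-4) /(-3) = -4 /3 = -1.33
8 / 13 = 0.62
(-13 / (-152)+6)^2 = 855625 / 23104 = 37.03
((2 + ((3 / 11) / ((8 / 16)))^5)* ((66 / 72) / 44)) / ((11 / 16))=329878 / 5314683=0.06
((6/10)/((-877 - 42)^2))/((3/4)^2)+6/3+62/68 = 1254173629/430726110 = 2.91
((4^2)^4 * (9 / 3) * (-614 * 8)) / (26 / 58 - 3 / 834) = -2595261251584 / 1195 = -2171766737.73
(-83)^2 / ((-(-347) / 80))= 551120 / 347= 1588.24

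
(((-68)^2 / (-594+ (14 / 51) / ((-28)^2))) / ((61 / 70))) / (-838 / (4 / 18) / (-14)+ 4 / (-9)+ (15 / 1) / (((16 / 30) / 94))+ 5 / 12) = -14559773760 / 4747960553083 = -0.00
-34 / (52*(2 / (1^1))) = -17 / 52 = -0.33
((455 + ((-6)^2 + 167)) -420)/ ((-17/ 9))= -126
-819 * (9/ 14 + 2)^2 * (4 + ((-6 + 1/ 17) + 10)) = -21943701/ 476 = -46100.21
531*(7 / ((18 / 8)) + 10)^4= 11438788784 / 729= 15691068.29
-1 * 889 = -889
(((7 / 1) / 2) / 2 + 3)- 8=-13 / 4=-3.25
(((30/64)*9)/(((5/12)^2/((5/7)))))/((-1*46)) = -243/644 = -0.38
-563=-563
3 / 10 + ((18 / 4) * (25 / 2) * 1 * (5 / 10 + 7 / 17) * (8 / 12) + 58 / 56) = 42277 / 1190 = 35.53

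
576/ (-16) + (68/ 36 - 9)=-388/ 9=-43.11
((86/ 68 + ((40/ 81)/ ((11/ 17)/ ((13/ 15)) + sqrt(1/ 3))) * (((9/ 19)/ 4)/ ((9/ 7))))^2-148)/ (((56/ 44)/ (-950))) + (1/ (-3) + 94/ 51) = 534006363444125 * sqrt(3)/ 3733092280539 + 1410707451295799176729/ 12946364028909252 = 109213.30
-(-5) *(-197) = -985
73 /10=7.30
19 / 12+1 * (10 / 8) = 17 / 6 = 2.83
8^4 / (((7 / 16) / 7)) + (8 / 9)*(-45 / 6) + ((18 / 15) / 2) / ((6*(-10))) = 19658797 / 300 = 65529.32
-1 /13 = -0.08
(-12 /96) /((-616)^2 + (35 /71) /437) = -31027 /94187050776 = -0.00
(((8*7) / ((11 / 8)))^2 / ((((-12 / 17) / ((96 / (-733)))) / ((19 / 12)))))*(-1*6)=-259309568 / 88693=-2923.68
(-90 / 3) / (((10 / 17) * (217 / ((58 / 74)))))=-1479 / 8029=-0.18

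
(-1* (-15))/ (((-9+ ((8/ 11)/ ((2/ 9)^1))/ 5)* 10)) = -55/ 306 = -0.18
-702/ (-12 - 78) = 39/ 5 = 7.80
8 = 8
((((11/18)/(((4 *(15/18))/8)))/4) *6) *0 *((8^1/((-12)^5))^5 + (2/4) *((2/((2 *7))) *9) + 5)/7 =0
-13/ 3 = -4.33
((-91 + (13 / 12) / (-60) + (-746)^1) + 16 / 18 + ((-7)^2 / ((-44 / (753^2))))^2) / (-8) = -1447349235340753 / 29040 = -49839849701.82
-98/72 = -49/36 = -1.36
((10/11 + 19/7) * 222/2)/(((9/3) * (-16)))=-10323/1232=-8.38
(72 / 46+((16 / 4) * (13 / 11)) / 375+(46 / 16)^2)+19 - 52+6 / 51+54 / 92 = -2317579877 / 103224000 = -22.45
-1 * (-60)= 60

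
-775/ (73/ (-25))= 19375/ 73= 265.41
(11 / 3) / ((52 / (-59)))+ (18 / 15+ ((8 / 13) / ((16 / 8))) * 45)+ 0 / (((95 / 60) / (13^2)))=8491 / 780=10.89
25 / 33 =0.76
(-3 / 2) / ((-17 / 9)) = 27 / 34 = 0.79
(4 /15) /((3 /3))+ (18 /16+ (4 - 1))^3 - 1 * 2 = 525743 /7680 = 68.46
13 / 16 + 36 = 36.81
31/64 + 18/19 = 1741/1216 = 1.43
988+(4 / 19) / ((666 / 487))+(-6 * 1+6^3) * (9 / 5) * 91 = 35386.15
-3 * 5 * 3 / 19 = -45 / 19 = -2.37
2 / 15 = 0.13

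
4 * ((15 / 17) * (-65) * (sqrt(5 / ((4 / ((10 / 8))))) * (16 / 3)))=-26000 / 17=-1529.41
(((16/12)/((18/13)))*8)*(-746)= -155168/27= -5746.96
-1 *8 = -8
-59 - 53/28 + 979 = 25707/28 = 918.11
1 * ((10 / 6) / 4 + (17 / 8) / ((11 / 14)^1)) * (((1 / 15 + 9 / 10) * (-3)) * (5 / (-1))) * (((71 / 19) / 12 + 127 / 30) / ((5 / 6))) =468959 / 1900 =246.82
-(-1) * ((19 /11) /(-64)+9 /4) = 1565 /704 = 2.22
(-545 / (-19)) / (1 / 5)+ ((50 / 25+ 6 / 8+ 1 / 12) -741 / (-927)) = 147.05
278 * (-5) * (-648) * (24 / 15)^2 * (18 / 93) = 69175296 / 155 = 446292.23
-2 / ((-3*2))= 1 / 3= 0.33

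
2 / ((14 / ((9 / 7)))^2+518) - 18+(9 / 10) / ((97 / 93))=-428478993 / 25007570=-17.13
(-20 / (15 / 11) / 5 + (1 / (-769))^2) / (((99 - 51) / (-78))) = 338258297 / 70963320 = 4.77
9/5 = 1.80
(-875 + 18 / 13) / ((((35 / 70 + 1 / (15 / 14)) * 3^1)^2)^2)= -113570000 / 44444413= -2.56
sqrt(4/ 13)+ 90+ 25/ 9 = 2 * sqrt(13)/ 13+ 835/ 9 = 93.33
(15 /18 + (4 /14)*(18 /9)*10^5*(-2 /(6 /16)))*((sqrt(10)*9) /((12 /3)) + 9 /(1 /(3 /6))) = -38399895*sqrt(10) /56-38399895 /28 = -3539837.86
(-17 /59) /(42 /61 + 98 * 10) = -1037 /3529498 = -0.00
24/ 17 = 1.41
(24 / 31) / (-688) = -3 / 2666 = -0.00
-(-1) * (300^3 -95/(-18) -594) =485989403/18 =26999411.28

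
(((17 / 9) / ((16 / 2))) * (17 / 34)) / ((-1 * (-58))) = 17 / 8352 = 0.00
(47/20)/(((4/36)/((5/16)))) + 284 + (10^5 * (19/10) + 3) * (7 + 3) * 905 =110049756199/64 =1719527440.61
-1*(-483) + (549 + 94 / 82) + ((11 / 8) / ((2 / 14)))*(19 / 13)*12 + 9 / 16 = 10255061 / 8528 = 1202.52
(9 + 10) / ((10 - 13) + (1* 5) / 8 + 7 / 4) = -152 / 5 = -30.40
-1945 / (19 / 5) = -9725 / 19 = -511.84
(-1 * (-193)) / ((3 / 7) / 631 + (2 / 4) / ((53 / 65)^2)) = 4789238258 / 18678679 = 256.40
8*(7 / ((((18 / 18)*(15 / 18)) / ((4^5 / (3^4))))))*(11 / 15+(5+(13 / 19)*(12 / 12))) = 209764352 / 38475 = 5451.96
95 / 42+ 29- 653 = -26113 / 42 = -621.74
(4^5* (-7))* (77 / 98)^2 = -30976 / 7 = -4425.14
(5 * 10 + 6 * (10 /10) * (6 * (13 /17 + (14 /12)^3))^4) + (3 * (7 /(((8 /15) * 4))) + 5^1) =5571499419391141 /23380534656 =238296.49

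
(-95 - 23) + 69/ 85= -9961/ 85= -117.19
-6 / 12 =-1 / 2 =-0.50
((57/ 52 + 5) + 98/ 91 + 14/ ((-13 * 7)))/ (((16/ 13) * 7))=365/ 448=0.81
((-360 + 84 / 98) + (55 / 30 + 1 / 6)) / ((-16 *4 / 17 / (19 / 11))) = 201875 / 1232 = 163.86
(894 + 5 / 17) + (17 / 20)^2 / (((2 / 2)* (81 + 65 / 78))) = 1492949339 / 1669400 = 894.30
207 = 207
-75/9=-25/3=-8.33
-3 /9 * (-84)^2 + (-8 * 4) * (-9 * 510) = 144528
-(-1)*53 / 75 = 53 / 75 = 0.71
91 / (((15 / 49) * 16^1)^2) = 218491 / 57600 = 3.79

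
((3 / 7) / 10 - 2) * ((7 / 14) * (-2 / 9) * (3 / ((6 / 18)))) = 137 / 70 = 1.96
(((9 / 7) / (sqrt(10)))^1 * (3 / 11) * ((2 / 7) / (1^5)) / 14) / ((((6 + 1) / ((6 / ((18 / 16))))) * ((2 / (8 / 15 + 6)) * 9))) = 8 * sqrt(10) / 40425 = 0.00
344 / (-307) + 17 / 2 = 4531 / 614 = 7.38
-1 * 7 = -7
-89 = -89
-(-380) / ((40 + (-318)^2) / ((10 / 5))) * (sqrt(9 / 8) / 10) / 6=19 * sqrt(2) / 202328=0.00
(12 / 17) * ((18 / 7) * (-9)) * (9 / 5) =-17496 / 595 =-29.41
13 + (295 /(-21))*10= -2677 /21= -127.48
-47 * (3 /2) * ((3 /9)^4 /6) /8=-47 /2592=-0.02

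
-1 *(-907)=907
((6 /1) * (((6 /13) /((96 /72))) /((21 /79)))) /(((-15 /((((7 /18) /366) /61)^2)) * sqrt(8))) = -553 * sqrt(2) /13996483750080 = -0.00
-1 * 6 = -6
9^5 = 59049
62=62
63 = 63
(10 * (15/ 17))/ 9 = 0.98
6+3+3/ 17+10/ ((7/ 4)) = 1772/ 119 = 14.89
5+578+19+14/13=7840/13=603.08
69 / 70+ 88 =6229 / 70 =88.99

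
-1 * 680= -680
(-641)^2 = 410881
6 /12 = 1 /2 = 0.50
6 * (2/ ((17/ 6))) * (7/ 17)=504/ 289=1.74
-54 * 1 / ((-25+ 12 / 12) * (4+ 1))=9 / 20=0.45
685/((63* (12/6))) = 685/126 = 5.44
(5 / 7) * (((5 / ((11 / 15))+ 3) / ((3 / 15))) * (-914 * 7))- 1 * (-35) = -2467415 / 11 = -224310.45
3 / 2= 1.50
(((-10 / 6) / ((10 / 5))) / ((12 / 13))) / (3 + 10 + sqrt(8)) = -845 / 11592 + 65*sqrt(2) / 5796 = -0.06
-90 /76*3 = -135 /38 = -3.55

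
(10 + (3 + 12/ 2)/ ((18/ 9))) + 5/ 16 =237/ 16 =14.81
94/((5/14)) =1316/5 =263.20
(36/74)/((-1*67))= -18/2479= -0.01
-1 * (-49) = 49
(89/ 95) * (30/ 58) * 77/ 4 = 20559/ 2204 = 9.33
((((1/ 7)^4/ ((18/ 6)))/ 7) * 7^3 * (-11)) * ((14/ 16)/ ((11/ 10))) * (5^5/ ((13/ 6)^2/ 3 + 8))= -140625/ 7231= -19.45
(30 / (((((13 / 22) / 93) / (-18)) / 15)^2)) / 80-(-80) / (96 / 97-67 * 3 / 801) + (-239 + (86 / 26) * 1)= 2189540811736774 / 3233477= 677147482.95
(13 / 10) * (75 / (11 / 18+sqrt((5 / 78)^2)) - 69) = 21606 / 395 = 54.70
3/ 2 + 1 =5/ 2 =2.50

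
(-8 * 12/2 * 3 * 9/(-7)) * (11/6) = 2376/7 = 339.43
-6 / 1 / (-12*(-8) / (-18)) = 9 / 8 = 1.12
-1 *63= -63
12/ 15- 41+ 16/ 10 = -193/ 5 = -38.60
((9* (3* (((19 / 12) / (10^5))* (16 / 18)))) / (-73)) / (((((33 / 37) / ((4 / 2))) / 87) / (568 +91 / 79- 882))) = 100772941 / 317185000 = 0.32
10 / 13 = 0.77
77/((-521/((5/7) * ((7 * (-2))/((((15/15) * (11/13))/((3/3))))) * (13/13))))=910/521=1.75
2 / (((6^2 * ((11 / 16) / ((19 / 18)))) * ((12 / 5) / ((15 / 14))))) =475 / 12474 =0.04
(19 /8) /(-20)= -19 /160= -0.12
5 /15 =1 /3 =0.33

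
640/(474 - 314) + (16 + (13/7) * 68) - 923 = -5437/7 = -776.71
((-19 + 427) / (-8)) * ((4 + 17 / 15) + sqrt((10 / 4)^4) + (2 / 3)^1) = -12291 / 20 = -614.55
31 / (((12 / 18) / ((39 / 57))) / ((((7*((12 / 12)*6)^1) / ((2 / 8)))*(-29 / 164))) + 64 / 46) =16934463 / 742115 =22.82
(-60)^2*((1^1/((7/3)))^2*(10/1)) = 324000/49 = 6612.24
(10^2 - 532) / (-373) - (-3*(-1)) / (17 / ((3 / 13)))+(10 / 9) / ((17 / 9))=140605 / 82433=1.71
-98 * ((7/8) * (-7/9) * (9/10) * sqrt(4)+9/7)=-119/20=-5.95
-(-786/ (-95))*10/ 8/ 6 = -131/ 76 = -1.72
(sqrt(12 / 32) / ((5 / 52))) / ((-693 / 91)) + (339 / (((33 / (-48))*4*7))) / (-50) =678 / 1925 - 169*sqrt(6) / 495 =-0.48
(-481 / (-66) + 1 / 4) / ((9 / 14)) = 6965 / 594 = 11.73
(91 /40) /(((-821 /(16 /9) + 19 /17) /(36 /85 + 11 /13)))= -19642 /3132725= -0.01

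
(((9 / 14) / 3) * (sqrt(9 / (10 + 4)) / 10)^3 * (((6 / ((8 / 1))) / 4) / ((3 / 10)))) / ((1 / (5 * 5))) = 81 * sqrt(14) / 175616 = 0.00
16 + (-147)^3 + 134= -3176373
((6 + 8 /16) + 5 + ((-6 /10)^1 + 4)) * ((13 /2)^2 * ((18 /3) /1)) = 75543 /20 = 3777.15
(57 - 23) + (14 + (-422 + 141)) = -233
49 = 49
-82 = -82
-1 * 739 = -739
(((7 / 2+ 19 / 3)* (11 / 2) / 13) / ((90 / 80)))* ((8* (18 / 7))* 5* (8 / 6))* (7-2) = 2535.78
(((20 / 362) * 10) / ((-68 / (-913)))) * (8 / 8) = 22825 / 3077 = 7.42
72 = 72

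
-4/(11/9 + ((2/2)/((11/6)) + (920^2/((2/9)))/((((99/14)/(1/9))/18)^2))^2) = -4743684/110084201972336695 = -0.00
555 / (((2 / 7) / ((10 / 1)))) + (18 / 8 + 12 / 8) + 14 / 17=19429.57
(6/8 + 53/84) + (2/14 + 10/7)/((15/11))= 38/15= 2.53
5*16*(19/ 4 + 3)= 620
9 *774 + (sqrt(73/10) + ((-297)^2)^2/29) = sqrt(730)/10 + 7781029695/29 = 268311371.49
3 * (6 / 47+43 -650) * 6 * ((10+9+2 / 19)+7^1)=-254653344 / 893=-285166.12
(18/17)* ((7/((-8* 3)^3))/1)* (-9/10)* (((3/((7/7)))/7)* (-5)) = -9/8704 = -0.00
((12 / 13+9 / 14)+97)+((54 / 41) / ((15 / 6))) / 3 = 3684047 / 37310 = 98.74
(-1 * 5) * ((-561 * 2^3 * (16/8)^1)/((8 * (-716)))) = -2805/358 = -7.84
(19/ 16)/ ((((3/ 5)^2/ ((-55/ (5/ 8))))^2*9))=5747500/ 729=7884.09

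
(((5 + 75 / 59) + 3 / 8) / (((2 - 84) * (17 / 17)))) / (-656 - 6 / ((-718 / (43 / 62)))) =34911673 / 282560854888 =0.00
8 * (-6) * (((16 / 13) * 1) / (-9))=256 / 39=6.56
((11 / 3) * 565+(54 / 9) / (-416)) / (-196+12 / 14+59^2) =9048977 / 14352624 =0.63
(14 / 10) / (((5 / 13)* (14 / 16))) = 104 / 25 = 4.16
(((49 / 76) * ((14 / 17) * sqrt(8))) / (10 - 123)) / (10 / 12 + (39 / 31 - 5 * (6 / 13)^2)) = -10781862 * sqrt(2) / 1177494239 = -0.01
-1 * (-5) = 5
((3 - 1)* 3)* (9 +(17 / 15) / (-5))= 1316 / 25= 52.64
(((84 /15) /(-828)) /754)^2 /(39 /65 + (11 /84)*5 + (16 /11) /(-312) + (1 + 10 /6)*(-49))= -3773 /6068816287708005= -0.00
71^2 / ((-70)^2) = 1.03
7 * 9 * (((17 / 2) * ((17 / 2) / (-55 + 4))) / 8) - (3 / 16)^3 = -45723 / 4096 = -11.16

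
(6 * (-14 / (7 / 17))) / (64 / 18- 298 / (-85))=-78030 / 2701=-28.89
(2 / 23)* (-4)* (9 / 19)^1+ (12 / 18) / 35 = -6686 / 45885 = -0.15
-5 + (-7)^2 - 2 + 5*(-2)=32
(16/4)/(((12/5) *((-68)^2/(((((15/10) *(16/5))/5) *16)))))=0.01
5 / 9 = 0.56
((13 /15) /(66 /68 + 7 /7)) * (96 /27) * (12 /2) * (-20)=-113152 /603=-187.65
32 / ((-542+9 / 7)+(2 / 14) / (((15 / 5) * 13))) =-4368 / 73807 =-0.06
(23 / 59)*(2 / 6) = 23 / 177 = 0.13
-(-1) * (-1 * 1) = -1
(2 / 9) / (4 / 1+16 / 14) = 0.04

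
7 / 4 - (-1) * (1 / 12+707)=4253 / 6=708.83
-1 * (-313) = 313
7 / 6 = 1.17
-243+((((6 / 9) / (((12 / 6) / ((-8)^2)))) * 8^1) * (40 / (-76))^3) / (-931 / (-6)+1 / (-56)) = -8694434381 / 35755967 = -243.16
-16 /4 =-4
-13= -13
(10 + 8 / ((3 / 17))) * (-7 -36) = -7138 / 3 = -2379.33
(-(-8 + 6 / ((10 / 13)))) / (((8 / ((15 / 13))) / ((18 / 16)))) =27 / 832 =0.03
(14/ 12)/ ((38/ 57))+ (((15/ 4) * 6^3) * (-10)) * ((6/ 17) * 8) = -1555081/ 68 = -22868.84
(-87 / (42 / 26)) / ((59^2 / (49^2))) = -129311 / 3481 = -37.15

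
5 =5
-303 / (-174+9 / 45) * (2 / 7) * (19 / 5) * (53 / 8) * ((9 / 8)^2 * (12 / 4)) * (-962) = -35663457843 / 778624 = -45803.18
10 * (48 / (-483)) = -160 / 161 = -0.99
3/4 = 0.75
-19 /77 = -0.25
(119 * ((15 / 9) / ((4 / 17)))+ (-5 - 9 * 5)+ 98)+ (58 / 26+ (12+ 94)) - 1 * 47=148535 / 156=952.15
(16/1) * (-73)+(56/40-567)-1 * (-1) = -8663/5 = -1732.60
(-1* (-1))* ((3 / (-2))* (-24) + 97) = 133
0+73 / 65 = 73 / 65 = 1.12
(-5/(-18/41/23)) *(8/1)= 18860/9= 2095.56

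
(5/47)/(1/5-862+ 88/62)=-775/6267873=-0.00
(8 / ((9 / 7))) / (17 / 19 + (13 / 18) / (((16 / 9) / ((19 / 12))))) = 19456 / 4809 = 4.05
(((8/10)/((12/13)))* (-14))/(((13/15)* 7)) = -2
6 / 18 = 0.33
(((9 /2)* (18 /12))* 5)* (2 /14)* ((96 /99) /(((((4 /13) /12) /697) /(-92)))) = -900300960 /77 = -11692220.26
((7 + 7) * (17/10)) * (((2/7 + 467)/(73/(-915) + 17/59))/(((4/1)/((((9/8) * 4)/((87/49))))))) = 33821.01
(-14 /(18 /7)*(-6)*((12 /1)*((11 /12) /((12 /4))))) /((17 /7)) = 7546 /153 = 49.32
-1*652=-652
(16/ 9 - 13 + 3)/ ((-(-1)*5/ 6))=-148/ 15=-9.87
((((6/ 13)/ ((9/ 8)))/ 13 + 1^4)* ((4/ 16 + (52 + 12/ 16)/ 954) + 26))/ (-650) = -52499263/ 1257562800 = -0.04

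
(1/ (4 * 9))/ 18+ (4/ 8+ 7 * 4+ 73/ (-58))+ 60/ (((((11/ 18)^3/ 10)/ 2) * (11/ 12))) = 1585662638909/ 275133672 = 5763.24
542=542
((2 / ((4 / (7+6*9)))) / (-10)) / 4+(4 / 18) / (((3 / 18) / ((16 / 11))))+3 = 11027 / 2640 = 4.18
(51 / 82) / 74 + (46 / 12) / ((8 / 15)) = 174659 / 24272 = 7.20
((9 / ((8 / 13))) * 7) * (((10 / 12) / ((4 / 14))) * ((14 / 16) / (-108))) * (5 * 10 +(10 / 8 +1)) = -4659655 / 36864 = -126.40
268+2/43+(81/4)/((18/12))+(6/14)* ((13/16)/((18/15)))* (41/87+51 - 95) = 32192401/119712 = 268.92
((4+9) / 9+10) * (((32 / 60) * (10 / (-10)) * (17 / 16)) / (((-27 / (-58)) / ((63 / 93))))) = -355453 / 37665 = -9.44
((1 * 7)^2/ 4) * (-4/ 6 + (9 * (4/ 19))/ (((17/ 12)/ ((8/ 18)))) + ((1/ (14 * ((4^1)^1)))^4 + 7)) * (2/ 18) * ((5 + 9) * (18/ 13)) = 5078382509/ 27783168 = 182.79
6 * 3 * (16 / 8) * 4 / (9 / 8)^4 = 65536 / 729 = 89.90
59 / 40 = 1.48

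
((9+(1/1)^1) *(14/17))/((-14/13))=-130/17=-7.65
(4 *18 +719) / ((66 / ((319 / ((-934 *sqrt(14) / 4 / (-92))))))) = 150742 *sqrt(14) / 1401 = 402.59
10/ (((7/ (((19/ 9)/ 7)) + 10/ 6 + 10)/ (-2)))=-285/ 497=-0.57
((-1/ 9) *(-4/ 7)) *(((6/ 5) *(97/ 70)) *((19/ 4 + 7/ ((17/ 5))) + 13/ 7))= 5335/ 5831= 0.91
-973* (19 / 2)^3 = -6673807 / 8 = -834225.88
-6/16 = -0.38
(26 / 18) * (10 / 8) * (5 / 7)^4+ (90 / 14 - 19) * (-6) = 6560369 / 86436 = 75.90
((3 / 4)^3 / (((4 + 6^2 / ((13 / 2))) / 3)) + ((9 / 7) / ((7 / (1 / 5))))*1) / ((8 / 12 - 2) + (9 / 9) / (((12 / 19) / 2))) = 988227 / 10693760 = 0.09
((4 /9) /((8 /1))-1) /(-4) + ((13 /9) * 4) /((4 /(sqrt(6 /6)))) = 121 /72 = 1.68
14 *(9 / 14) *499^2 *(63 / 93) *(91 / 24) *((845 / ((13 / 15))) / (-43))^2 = 1357038798058125 / 458552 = 2959400020.19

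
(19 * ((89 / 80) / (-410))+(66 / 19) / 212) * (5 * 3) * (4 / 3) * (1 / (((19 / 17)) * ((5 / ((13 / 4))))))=-256721777 / 627562400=-0.41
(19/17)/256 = 19/4352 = 0.00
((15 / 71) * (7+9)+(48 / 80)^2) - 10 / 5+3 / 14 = 48571 / 24850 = 1.95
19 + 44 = 63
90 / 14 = 45 / 7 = 6.43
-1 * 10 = -10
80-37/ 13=1003/ 13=77.15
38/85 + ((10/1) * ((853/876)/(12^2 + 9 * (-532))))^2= 157224604414117/351683156600640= 0.45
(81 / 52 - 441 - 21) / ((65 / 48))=-287316 / 845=-340.02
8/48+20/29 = 149/174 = 0.86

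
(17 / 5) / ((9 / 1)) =17 / 45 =0.38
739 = 739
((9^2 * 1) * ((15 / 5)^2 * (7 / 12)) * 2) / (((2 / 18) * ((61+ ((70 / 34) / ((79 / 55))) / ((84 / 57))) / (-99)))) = -4070877426 / 332917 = -12227.90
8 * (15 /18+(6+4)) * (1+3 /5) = 416 /3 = 138.67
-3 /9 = -1 /3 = -0.33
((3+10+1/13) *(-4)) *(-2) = 1360/13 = 104.62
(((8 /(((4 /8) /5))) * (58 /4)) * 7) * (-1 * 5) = -40600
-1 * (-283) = 283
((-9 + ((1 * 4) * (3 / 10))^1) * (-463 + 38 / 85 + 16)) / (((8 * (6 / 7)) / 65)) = 44903131 / 1360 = 33017.01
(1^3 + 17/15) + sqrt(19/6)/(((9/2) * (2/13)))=32/15 + 13 * sqrt(114)/54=4.70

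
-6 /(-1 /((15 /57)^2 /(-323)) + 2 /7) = -1050 /816271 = -0.00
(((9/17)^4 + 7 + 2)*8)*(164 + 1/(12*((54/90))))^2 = 1470848337125/751689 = 1956724.57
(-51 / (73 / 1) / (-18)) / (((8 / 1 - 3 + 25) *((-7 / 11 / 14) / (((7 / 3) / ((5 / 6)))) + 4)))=1309 / 4030695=0.00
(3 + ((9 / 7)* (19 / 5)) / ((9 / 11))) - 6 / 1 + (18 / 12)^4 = 4499 / 560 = 8.03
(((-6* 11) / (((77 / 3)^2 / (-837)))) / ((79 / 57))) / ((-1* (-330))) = 429381 / 2341955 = 0.18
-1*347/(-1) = 347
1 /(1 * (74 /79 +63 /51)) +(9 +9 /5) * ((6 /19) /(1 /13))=12413989 /277115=44.80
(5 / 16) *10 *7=175 / 8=21.88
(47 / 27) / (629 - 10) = 47 / 16713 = 0.00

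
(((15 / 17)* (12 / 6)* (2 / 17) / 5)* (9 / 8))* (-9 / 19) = -243 / 10982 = -0.02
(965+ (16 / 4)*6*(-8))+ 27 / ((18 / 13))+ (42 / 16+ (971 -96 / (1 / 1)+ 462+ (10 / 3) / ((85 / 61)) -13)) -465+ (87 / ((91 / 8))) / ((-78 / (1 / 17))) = 799538413 / 482664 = 1656.51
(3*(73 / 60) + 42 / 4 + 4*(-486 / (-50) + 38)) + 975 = 1180.03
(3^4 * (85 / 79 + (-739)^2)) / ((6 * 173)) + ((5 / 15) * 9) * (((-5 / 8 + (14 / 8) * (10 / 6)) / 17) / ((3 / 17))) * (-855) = 4445283327 / 109336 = 40657.09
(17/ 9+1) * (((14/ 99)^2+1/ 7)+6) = 10993190/ 617463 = 17.80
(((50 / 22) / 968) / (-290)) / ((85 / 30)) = -15 / 5249464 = -0.00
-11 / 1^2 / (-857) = 11 / 857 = 0.01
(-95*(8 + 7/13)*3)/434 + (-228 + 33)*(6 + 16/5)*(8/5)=-2876.01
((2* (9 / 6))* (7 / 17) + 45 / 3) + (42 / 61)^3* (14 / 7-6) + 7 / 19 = 1121577407 / 73314863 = 15.30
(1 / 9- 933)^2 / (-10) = -35246408 / 405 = -87028.17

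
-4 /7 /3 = -4 /21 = -0.19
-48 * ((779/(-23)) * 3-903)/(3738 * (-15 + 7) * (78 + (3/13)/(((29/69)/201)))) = -2903654/339181759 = -0.01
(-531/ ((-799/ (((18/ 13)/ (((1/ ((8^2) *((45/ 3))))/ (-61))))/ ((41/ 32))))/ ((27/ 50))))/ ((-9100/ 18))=217617767424/ 4844237125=44.92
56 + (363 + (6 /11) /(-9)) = 13825 /33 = 418.94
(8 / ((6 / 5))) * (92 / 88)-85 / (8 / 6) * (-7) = 59825 / 132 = 453.22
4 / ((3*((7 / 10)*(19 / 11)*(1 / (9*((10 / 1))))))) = 13200 / 133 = 99.25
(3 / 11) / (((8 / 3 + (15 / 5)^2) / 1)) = 9 / 385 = 0.02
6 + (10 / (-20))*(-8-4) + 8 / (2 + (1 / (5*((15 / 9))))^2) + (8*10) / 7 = 27.40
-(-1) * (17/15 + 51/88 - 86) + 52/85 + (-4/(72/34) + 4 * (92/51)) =-1054885/13464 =-78.35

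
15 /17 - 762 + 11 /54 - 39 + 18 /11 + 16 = -7899439 /10098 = -782.28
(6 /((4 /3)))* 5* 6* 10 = 1350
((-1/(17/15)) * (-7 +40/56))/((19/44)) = 29040/2261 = 12.84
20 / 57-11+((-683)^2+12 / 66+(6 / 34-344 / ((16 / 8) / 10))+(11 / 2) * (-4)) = 4953628583 / 10659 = 464736.71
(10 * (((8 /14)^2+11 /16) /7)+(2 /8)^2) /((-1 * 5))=-8293 /27440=-0.30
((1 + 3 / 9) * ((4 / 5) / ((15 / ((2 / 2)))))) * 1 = 0.07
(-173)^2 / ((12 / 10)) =149645 / 6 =24940.83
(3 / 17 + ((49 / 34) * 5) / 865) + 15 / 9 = 32671 / 17646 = 1.85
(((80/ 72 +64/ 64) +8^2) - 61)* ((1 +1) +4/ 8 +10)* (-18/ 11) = -1150/ 11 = -104.55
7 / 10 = 0.70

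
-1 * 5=-5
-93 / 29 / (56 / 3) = -279 / 1624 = -0.17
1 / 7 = 0.14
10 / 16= 5 / 8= 0.62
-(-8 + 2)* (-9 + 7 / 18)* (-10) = 1550 / 3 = 516.67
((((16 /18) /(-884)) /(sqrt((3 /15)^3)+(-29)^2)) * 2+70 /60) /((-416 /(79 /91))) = -8103633253559 /3328445959046208 - 395 * sqrt(5) /1664222979523104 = -0.00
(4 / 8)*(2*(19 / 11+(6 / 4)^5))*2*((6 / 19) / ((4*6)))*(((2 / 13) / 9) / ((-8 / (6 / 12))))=-0.00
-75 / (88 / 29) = -2175 / 88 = -24.72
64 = 64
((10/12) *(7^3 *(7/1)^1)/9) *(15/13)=60025/234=256.52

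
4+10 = 14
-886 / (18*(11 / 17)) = -7531 / 99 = -76.07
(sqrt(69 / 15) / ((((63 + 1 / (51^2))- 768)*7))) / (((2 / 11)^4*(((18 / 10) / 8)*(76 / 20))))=-21156245*sqrt(115) / 487765264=-0.47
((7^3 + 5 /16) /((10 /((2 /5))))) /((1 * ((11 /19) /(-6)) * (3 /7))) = -730569 /2200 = -332.08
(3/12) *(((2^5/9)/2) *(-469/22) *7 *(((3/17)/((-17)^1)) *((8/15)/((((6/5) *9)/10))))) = 262640/772497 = 0.34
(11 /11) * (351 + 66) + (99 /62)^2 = 1612749 /3844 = 419.55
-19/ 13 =-1.46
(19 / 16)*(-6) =-57 / 8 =-7.12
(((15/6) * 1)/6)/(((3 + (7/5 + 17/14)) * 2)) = 0.04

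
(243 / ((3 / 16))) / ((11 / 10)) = 12960 / 11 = 1178.18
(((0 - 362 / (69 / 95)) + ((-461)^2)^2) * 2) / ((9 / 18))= 12465588284156 / 69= 180660699770.38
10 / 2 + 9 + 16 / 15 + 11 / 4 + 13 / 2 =1459 / 60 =24.32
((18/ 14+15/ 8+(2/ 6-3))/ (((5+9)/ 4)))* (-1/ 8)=-83/ 4704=-0.02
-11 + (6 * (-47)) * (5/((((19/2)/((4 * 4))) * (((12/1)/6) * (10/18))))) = -40817/19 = -2148.26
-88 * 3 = -264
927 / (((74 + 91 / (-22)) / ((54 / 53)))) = 1101276 / 81461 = 13.52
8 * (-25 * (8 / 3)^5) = -6553600 / 243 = -26969.55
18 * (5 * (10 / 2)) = 450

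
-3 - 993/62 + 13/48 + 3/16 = -13807/744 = -18.56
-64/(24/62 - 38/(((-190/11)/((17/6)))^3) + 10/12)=-77352192000/1677761293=-46.10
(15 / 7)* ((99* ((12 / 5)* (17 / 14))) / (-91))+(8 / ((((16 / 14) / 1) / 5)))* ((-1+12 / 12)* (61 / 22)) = -30294 / 4459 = -6.79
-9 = -9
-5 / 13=-0.38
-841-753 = -1594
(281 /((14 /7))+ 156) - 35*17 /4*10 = -1191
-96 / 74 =-48 / 37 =-1.30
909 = 909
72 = 72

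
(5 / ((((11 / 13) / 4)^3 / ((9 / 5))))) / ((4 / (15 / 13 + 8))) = 2895984 / 1331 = 2175.80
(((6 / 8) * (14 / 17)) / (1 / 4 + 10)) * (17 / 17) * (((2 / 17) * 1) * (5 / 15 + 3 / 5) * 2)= 784 / 59245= 0.01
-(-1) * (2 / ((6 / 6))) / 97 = 2 / 97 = 0.02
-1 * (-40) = 40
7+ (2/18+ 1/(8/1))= 521/72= 7.24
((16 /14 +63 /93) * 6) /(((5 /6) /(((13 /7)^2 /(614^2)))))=120159 /1002149617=0.00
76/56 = 19/14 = 1.36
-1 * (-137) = 137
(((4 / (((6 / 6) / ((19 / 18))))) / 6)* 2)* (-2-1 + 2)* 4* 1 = -152 / 27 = -5.63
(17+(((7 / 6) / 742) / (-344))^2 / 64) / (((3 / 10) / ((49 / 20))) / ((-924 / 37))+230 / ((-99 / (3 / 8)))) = -196492879477411517 / 10126496118226944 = -19.40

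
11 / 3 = 3.67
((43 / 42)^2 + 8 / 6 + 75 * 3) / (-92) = -401101 / 162288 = -2.47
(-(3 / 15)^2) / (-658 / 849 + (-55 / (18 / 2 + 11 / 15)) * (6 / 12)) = 247908 / 22314025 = 0.01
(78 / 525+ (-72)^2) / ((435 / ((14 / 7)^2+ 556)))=14515616 / 2175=6673.85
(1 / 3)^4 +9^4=531442 / 81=6561.01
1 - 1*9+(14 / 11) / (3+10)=-1130 / 143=-7.90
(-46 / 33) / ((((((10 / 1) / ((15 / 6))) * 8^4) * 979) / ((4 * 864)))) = -207 / 689216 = -0.00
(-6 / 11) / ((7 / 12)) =-0.94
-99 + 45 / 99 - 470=-6254 / 11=-568.55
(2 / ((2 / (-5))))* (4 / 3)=-20 / 3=-6.67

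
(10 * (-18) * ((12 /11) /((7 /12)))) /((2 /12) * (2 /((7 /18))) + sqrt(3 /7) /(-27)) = -37791360 /96151 - 233280 * sqrt(21) /96151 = -404.16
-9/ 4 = -2.25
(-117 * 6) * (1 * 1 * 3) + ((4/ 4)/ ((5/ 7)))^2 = -52601/ 25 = -2104.04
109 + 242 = 351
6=6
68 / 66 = 34 / 33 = 1.03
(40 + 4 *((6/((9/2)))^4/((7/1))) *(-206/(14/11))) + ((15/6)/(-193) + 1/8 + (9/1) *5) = -1269758251/6128136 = -207.20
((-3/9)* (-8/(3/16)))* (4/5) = 512/45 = 11.38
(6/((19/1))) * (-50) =-15.79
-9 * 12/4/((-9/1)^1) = 3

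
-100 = -100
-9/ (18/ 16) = -8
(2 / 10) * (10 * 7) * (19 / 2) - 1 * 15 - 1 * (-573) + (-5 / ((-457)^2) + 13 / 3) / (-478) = 103472252992 / 149744733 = 690.99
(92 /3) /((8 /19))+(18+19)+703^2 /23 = 2980411 /138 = 21597.18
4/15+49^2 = 36019/15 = 2401.27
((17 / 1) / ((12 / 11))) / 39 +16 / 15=1.47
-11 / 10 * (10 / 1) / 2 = -11 / 2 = -5.50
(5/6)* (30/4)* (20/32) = 125/32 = 3.91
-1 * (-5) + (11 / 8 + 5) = 91 / 8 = 11.38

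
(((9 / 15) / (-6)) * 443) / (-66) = 0.67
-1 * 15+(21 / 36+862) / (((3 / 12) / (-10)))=-34518.33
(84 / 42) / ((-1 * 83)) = -2 / 83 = -0.02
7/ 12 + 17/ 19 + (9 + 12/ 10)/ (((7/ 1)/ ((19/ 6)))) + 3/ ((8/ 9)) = 151099/ 15960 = 9.47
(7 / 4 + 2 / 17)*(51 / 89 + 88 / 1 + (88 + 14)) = 2154047 / 6052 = 355.92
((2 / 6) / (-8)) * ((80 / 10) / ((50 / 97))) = -97 / 150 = -0.65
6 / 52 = 3 / 26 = 0.12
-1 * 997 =-997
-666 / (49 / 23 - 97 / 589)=-338.80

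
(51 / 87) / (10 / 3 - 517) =-51 / 44689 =-0.00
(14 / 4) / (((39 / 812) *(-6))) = -1421 / 117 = -12.15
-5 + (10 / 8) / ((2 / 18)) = 6.25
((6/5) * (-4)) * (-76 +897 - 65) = -18144/5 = -3628.80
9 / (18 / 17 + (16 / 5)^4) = 0.08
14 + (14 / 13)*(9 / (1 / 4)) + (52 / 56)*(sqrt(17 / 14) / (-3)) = 686 / 13- 13*sqrt(238) / 588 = 52.43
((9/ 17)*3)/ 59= 27/ 1003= 0.03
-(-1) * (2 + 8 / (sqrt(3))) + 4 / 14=16 / 7 + 8 * sqrt(3) / 3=6.90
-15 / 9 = -5 / 3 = -1.67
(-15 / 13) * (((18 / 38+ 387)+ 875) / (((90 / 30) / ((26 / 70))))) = -23987 / 133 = -180.35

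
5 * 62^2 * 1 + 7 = 19227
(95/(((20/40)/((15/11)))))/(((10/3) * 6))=285/22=12.95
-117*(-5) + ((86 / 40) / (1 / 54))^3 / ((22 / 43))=67305130083 / 22000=3059324.09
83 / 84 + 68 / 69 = 1271 / 644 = 1.97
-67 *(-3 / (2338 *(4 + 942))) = 201 / 2211748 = 0.00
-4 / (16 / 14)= -7 / 2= -3.50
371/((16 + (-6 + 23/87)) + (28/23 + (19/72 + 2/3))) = 17816904/596089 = 29.89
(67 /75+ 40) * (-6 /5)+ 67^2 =554991 /125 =4439.93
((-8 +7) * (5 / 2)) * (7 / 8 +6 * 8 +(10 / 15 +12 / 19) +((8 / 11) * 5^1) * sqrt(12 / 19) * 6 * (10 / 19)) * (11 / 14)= -1258345 / 12768- 6000 * sqrt(57) / 2527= -116.48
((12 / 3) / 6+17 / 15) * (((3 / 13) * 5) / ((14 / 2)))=27 / 91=0.30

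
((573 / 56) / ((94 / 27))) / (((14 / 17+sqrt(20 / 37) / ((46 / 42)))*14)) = 5147836011 / 6776494592 -308507211*sqrt(185) / 6776494592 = 0.14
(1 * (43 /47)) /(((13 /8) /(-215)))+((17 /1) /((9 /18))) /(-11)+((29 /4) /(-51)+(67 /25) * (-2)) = -4443701381 /34277100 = -129.64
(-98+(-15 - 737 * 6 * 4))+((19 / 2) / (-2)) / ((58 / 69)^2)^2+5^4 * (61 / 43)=-32941283988769 / 1946437312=-16923.89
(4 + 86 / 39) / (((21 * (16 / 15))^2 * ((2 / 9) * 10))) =1815 / 326144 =0.01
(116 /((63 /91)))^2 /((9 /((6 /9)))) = 4548128 /2187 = 2079.62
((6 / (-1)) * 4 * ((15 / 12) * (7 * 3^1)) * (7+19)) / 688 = -4095 / 172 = -23.81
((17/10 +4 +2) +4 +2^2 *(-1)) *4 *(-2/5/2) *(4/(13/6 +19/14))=-6468/925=-6.99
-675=-675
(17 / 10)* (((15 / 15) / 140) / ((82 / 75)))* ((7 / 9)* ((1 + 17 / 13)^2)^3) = 258187500 / 197899169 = 1.30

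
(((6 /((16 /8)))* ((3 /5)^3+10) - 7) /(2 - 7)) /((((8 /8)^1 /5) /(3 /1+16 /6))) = -50252 /375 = -134.01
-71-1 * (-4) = -67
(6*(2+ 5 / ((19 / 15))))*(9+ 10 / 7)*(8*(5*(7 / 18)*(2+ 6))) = 2639680 / 57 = 46310.18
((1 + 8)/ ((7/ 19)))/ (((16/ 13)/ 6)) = 6669/ 56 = 119.09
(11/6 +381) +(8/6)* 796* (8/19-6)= -210455/38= -5538.29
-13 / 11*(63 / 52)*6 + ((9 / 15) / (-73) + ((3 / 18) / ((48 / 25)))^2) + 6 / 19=-52364179283 / 6327383040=-8.28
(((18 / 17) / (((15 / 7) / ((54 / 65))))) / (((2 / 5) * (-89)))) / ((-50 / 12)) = 6804 / 2458625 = 0.00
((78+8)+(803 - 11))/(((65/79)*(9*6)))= 34681/1755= 19.76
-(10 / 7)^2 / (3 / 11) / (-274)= 550 / 20139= 0.03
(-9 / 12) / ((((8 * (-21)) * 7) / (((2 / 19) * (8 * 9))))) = 9 / 1862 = 0.00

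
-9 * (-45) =405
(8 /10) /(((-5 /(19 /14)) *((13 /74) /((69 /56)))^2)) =-123838371 /11593400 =-10.68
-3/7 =-0.43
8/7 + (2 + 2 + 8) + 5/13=1231/91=13.53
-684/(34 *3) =-114/17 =-6.71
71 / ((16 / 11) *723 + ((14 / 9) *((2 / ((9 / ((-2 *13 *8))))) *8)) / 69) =4365009 / 64141040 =0.07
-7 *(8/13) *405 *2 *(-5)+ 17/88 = 19958621/1144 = 17446.35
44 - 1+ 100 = 143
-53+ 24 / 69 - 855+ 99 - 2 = -18645 / 23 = -810.65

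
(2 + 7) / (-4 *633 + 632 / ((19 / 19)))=-9 / 1900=-0.00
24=24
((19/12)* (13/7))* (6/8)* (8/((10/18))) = 2223/70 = 31.76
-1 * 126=-126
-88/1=-88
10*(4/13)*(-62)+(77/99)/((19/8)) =-423352/2223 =-190.44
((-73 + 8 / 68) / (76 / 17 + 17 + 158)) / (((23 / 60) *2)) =-4130 / 7797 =-0.53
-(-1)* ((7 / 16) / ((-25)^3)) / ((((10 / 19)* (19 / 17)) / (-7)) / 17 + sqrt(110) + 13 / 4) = 371853699 / 407082247437500 - 28647703* sqrt(110) / 101770561859375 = -0.00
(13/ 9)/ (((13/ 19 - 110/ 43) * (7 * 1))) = -10621/ 96453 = -0.11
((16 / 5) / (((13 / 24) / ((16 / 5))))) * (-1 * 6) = -36864 / 325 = -113.43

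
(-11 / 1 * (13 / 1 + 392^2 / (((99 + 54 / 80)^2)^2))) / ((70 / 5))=-36138738187588223 / 3537634644271854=-10.22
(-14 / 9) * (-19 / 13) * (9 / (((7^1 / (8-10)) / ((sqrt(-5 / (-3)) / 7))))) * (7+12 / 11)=-6764 * sqrt(15) / 3003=-8.72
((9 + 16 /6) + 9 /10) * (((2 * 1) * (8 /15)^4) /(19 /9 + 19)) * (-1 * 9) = -772096 /890625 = -0.87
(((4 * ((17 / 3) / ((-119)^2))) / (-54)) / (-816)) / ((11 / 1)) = 1 / 302818824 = 0.00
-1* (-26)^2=-676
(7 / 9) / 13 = 7 / 117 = 0.06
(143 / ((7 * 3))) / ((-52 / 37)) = -407 / 84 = -4.85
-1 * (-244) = 244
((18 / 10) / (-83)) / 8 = -9 / 3320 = -0.00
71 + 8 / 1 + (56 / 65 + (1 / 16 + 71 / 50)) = 422989 / 5200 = 81.34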